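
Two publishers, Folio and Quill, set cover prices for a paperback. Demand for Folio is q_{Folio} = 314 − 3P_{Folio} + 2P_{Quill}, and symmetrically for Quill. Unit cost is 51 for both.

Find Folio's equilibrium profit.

Folio's profit: π = (P_{Folio} − 51)(314 − 3P_{Folio} + 2P_{Quill}).
∂π/∂P_{Folio} = 467 − 6P_{Folio} + 2P_{Quill} = 0 ⇒ P_{Folio} = 467/6 + (1/3)P_{Quill}.
The game is symmetric, so in equilibrium P_{Quill} = P_{Folio}: the reaction function gives (2/3)P_{Folio} = 467/6, hence P_{Folio} = 116.75.
q_{Folio} = 314 − 3·116.75 + 2·116.75 = 197.25.
Profit = (116.75 − 51)·197.25 = 12969.1875.

12969.1875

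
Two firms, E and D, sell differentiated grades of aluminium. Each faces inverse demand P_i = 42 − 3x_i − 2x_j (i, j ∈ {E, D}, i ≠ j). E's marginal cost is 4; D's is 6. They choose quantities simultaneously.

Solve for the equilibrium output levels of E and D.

4.875, 4.375

Firm E's profit: π = x_E(42 − 3x_E − 2x_D) − 4x_E.
∂π/∂x_E = 38 − 6x_E − 2x_D = 0 ⇒ x_E = 19/3 − (1/3)x_D.
Similarly x_D = 6 − (1/3)x_E.
Substituting the second reaction function into the first: x_E = 19/3 − (1/3)(6 − (1/3)x_E), which gives (8/9)x_E = 13/3 ⇒ x_E = 4.875.
Then x_D = 6 − (1/3)·4.875 = 4.375.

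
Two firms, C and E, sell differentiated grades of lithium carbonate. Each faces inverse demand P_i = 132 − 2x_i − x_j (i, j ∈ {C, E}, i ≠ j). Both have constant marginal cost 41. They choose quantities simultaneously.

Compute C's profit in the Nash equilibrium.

Firm C's profit: π = x_C(132 − 2x_C − x_E) − 41x_C.
∂π/∂x_C = 91 − 4x_C − x_E = 0 ⇒ x_C = 22.75 − 0.25x_E.
By symmetry x_E = x_C; substituting into the reaction function, 1.25x_C = 22.75 and x_C = 18.2.
P_C = 132 − 2·18.2 − 18.2 = 77.4.
Profit = (77.4 − 41)·18.2 = 662.48.

662.48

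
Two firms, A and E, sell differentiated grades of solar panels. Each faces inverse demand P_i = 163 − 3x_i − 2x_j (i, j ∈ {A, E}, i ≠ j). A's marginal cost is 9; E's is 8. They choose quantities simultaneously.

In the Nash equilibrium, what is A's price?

66.5625

Firm A's profit: π = x_A(163 − 3x_A − 2x_E) − 9x_A.
∂π/∂x_A = 154 − 6x_A − 2x_E = 0 ⇒ x_A = 77/3 − (1/3)x_E.
Similarly x_E = 155/6 − (1/3)x_A.
Plugging x_E into A's best response: x_A = 77/3 − (1/3)(155/6 − (1/3)x_A) ⇒ (8/9)x_A = 307/18, so x_A = 19.1875.
Then x_E = 155/6 − (1/3)·19.1875 = 19.4375.
P_A = 163 − 3·19.1875 − 2·19.4375 = 66.5625.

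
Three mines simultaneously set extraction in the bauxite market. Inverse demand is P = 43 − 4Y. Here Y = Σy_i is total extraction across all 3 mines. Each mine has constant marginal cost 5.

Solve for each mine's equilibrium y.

A representative mine's profit is π_i = y_i(43 − 4Y) − 5y_i, with Y = y_i + Σ_{j≠i} y_j.
First-order condition: 38 − 8y_i − 4Σ_{j≠i} y_j = 0.
In a symmetric equilibrium every mine chooses the same y, so Σ_{j≠i} y_j = 2y. The condition becomes 38 − 16y = 0, giving y = 38/16 = 2.375.

2.375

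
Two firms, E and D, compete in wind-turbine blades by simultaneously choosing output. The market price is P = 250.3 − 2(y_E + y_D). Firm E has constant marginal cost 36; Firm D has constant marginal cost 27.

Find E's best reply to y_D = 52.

Firm E's profit: π = y_E(250.3 − 2(y_E + y_D)) − 36y_E.
∂π/∂y_E = 214.3 − 4y_E − 2y_D = 0, so y_E = 53.575 − 0.5y_D.
At y_D = 52: y_E = 53.575 − 0.5·52 = 27.575.

27.575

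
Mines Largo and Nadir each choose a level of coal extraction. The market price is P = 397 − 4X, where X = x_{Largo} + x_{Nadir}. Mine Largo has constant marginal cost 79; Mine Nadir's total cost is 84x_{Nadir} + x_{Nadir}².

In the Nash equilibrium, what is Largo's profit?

3630.0625

Mine Largo's profit: π = x_{Largo}(397 − 4(x_{Largo} + x_{Nadir})) − 79x_{Largo}.
∂π/∂x_{Largo} = 318 − 8x_{Largo} − 4x_{Nadir} = 0, so x_{Largo} = 39.75 − 0.5x_{Nadir}.
For Nadir: ∂π/∂x_{Nadir} = 313 − 10x_{Nadir} − 4x_{Largo} = 0 ⇒ x_{Nadir} = 31.3 − 0.4x_{Largo}.
Plugging x_{Nadir} into Largo's best response: x_{Largo} = 39.75 − 0.5(31.3 − 0.4x_{Largo}) ⇒ 0.8x_{Largo} = 24.1, so x_{Largo} = 30.125.
Then x_{Nadir} = 31.3 − 0.4·30.125 = 19.25.
Price P = 397 − 4·49.375 = 199.5.
Largo's profit: (199.5 − 79)·30.125 = 3630.0625.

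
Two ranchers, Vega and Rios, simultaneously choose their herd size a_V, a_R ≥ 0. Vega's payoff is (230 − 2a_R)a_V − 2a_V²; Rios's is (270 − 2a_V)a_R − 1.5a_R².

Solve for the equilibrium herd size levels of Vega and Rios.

Expanding Vega's payoff: 230a_V − 2a_Ra_V − 2a_V².
∂π/∂a_V = 230 − 2a_R − 4a_V = 0, so a_V = 57.5 − 0.5a_R.
Likewise for Rios: a_R = 90 − (2/3)a_V.
Plugging a_R into Vega's best response: a_V = 57.5 − 0.5(90 − (2/3)a_V) ⇒ (2/3)a_V = 12.5, so a_V = 18.75.
Then a_R = 90 − (2/3)·18.75 = 77.5.

18.75, 77.5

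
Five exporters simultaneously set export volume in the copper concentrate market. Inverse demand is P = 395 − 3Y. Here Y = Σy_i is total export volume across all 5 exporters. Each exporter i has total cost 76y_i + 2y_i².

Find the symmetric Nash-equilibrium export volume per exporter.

A representative exporter's profit is π_i = y_i(395 − 3Y) − 76y_i − 2y_i², with Y = y_i + Σ_{j≠i} y_j.
First-order condition: 319 − 10y_i − 3Σ_{j≠i} y_j = 0.
With identical exporters, set every y_j = y: then 319 − 10y − 12y = 0, i.e. y = 319/22 = 14.5.

14.5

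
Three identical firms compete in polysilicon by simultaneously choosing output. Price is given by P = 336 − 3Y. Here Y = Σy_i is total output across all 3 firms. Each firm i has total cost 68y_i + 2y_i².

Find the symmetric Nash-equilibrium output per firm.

16.75

A representative firm's profit is π_i = y_i(336 − 3Y) − 68y_i − 2y_i², with Y = y_i + Σ_{j≠i} y_j.
First-order condition: 268 − 10y_i − 3Σ_{j≠i} y_j = 0.
Imposing symmetry (y_j = y for all j) turns Σ_{j≠i} y_j into 2y, so 268 = 16y and y = 16.75.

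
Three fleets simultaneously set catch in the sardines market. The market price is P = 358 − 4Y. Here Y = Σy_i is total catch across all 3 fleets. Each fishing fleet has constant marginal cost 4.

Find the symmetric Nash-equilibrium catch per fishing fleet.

22.125

A representative fishing fleet's profit is π_i = y_i(358 − 4Y) − 4y_i, with Y = y_i + Σ_{j≠i} y_j.
First-order condition: 354 − 8y_i − 4Σ_{j≠i} y_j = 0.
Imposing symmetry (y_j = y for all j) turns Σ_{j≠i} y_j into 2y, so 354 = 16y and y = 22.125.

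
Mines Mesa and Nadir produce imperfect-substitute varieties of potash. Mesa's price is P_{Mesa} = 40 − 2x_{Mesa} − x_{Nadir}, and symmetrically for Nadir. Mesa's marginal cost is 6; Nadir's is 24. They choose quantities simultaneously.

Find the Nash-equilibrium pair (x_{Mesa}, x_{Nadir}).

8, 2

Mine Mesa's profit: π = x_{Mesa}(40 − 2x_{Mesa} − x_{Nadir}) − 6x_{Mesa}.
∂π/∂x_{Mesa} = 34 − 4x_{Mesa} − x_{Nadir} = 0 ⇒ x_{Mesa} = 8.5 − 0.25x_{Nadir}.
Similarly x_{Nadir} = 4 − 0.25x_{Mesa}.
Solving the two reaction functions simultaneously: (1 − (−0.25)(−0.25))x_{Mesa} = 8.5 − 0.25·4, so 0.9375x_{Mesa} = 7.5 and x_{Mesa} = 8.
Then x_{Nadir} = 4 − 0.25·8 = 2.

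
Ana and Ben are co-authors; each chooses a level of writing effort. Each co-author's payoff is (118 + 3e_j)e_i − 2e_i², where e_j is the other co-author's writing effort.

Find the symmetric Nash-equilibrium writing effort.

118

Ana's payoff is (118 + 3e_B)e_A − 2e_A².
∂π/∂e_A = 118 + 3e_B − 4e_A = 0, so e_A = 29.5 + 0.75e_B.
The game is symmetric, so in equilibrium e_B = e_A: the reaction function gives 0.25e_A = 29.5, hence e_A = 118.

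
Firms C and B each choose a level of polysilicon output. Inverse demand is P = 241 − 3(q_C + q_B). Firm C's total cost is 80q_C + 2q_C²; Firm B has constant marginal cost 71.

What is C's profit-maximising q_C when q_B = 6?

14.3

Firm C's profit: π = q_C(241 − 3(q_C + q_B)) − 80q_C − 2q_C².
∂π/∂q_C = 161 − 10q_C − 3q_B = 0, so q_C = 16.1 − 0.3q_B.
At q_B = 6: q_C = 16.1 − 0.3·6 = 14.3.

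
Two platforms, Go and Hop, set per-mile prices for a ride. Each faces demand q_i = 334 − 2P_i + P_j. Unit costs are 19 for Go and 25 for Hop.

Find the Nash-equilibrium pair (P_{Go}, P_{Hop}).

Go's profit: π = (P_{Go} − 19)(334 − 2P_{Go} + P_{Hop}).
∂π/∂P_{Go} = 372 − 4P_{Go} + P_{Hop} = 0 ⇒ P_{Go} = 93 + 0.25P_{Hop}.
Similarly P_{Hop} = 96 + 0.25P_{Go}.
Plugging P_{Hop} into Go's best response: P_{Go} = 93 + 0.25(96 + 0.25P_{Go}) ⇒ 0.9375P_{Go} = 117, so P_{Go} = 124.8.
Then P_{Hop} = 96 + 0.25·124.8 = 127.2.

124.8, 127.2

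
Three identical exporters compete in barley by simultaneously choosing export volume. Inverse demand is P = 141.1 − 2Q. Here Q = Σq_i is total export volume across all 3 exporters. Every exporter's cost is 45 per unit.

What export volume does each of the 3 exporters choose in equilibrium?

12.0125

A representative exporter's profit is π_i = q_i(141.1 − 2Q) − 45q_i, with Q = q_i + Σ_{j≠i} q_j.
First-order condition: 96.1 − 4q_i − 2Σ_{j≠i} q_j = 0.
With identical exporters, set every q_j = q: then 96.1 − 4q − 4q = 0, i.e. q = 96.1/8 = 12.0125.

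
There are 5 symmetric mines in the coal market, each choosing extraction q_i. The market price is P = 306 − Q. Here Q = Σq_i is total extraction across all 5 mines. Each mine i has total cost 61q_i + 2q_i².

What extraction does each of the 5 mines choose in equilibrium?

A representative mine's profit is π_i = q_i(306 − Q) − 61q_i − 2q_i², with Q = q_i + Σ_{j≠i} q_j.
First-order condition: 245 − 6q_i − Σ_{j≠i} q_j = 0.
Imposing symmetry (q_j = q for all j) turns Σ_{j≠i} q_j into 4q, so 245 = 10q and q = 24.5.

24.5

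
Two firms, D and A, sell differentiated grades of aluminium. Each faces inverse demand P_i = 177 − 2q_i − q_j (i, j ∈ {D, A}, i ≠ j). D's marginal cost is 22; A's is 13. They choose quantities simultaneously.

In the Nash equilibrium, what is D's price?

Firm D's profit: π = q_D(177 − 2q_D − q_A) − 22q_D.
∂π/∂q_D = 155 − 4q_D − q_A = 0 ⇒ q_D = 38.75 − 0.25q_A.
Similarly q_A = 41 − 0.25q_D.
Substituting the second reaction function into the first: q_D = 38.75 − 0.25(41 − 0.25q_D), which gives 0.9375q_D = 28.5 ⇒ q_D = 30.4.
Then q_A = 41 − 0.25·30.4 = 33.4.
P_D = 177 − 2·30.4 − 33.4 = 82.8.

82.8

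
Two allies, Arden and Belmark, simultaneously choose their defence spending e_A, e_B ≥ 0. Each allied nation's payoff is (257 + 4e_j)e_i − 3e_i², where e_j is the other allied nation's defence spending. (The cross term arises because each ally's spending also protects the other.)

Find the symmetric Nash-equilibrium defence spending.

128.5

Arden's payoff is (257 + 4e_B)e_A − 3e_A².
∂π/∂e_A = 257 + 4e_B − 6e_A = 0, so e_A = 257/6 + (2/3)e_B.
Setting e_A = e_B in the reaction function: e_A = 257/6 + (2/3)e_A, so e_A = (257/6) / (1/3) = 128.5.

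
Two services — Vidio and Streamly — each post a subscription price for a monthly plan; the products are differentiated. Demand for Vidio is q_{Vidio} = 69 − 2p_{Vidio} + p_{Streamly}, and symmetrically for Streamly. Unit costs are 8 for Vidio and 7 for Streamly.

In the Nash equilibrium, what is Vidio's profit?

Vidio's profit: π = (p_{Vidio} − 8)(69 − 2p_{Vidio} + p_{Streamly}).
∂π/∂p_{Vidio} = 85 − 4p_{Vidio} + p_{Streamly} = 0 ⇒ p_{Vidio} = 21.25 + 0.25p_{Streamly}.
Similarly p_{Streamly} = 20.75 + 0.25p_{Vidio}.
Substituting the second reaction function into the first: p_{Vidio} = 21.25 + 0.25(20.75 + 0.25p_{Vidio}), which gives 0.9375p_{Vidio} = 26.4375 ⇒ p_{Vidio} = 28.2.
Then p_{Streamly} = 20.75 + 0.25·28.2 = 27.8.
q_{Vidio} = 69 − 2·28.2 + 27.8 = 40.4.
Profit = (28.2 − 8)·40.4 = 816.08.

816.08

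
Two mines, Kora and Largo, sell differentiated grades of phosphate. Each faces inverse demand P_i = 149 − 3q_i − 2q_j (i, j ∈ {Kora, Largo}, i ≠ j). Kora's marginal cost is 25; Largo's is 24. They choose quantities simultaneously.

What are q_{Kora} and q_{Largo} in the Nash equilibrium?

Mine Kora's profit: π = q_{Kora}(149 − 3q_{Kora} − 2q_{Largo}) − 25q_{Kora}.
∂π/∂q_{Kora} = 124 − 6q_{Kora} − 2q_{Largo} = 0 ⇒ q_{Kora} = 62/3 − (1/3)q_{Largo}.
Similarly q_{Largo} = 125/6 − (1/3)q_{Kora}.
Solving the two reaction functions simultaneously: (1 − (−1/3)(−1/3))q_{Kora} = 62/3 − (1/3)·(125/6), so (8/9)q_{Kora} = 247/18 and q_{Kora} = 15.4375.
Then q_{Largo} = 125/6 − (1/3)·15.4375 = 15.6875.

15.4375, 15.6875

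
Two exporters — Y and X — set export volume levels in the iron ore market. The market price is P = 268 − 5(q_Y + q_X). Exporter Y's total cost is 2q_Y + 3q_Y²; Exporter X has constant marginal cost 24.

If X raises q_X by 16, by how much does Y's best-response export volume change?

-5

Exporter Y's profit: π = q_Y(268 − 5(q_Y + q_X)) − 2q_Y − 3q_Y².
∂π/∂q_Y = 266 − 16q_Y − 5q_X = 0, so q_Y = 16.625 − 0.3125q_X.
The reaction-function slope is −0.3125, so a 16-unit rise in q_X moves q_Y by −0.3125 × 16 = −5. Y's best response falls — the actions are strategic substitutes.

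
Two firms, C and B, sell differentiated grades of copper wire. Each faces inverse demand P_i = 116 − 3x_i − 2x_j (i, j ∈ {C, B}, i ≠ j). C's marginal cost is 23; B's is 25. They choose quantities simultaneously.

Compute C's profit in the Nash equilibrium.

Firm C's profit: π = x_C(116 − 3x_C − 2x_B) − 23x_C.
∂π/∂x_C = 93 − 6x_C − 2x_B = 0 ⇒ x_C = 15.5 − (1/3)x_B.
Similarly x_B = 91/6 − (1/3)x_C.
Solving the two reaction functions simultaneously: (1 − (−1/3)(−1/3))x_C = 15.5 − (1/3)·(91/6), so (8/9)x_C = 94/9 and x_C = 11.75.
Then x_B = 91/6 − (1/3)·11.75 = 11.25.
P_C = 116 − 3·11.75 − 2·11.25 = 58.25.
Profit = (58.25 − 23)·11.75 = 414.1875.

414.1875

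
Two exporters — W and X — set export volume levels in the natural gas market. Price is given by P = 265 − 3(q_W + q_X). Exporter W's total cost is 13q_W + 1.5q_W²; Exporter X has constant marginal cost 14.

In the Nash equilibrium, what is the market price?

114.2

Exporter W's profit: π = q_W(265 − 3(q_W + q_X)) − 13q_W − 1.5q_W².
∂π/∂q_W = 252 − 9q_W − 3q_X = 0, so q_W = 28 − (1/3)q_X.
For X: ∂π/∂q_X = 251 − 6q_X − 3q_W = 0 ⇒ q_X = 251/6 − 0.5q_W.
Substituting the second reaction function into the first: q_W = 28 − (1/3)(251/6 − 0.5q_W), which gives (5/6)q_W = 253/18 ⇒ q_W = 253/15.
Then q_X = 251/6 − 0.5·(253/15) = 33.4.
Equilibrium price: P = 265 − 3·(754/15) = 114.2.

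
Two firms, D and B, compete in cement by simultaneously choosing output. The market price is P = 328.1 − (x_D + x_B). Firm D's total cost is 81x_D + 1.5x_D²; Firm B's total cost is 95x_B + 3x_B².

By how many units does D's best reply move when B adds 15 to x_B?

-3

Firm D's profit: π = x_D(328.1 − (x_D + x_B)) − 81x_D − 1.5x_D².
∂π/∂x_D = 247.1 − 5x_D − x_B = 0, so x_D = 49.42 − 0.2x_B.
The reaction-function slope is −0.2, so a 15-unit rise in x_B moves x_D by −0.2 × 15 = −3. D's best response falls — the actions are strategic substitutes.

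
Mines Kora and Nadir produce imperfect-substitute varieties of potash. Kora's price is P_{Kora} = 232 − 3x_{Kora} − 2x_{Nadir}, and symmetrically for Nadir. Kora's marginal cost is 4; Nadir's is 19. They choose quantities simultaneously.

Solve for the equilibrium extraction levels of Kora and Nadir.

29.4375, 25.6875

Mine Kora's profit: π = x_{Kora}(232 − 3x_{Kora} − 2x_{Nadir}) − 4x_{Kora}.
∂π/∂x_{Kora} = 228 − 6x_{Kora} − 2x_{Nadir} = 0 ⇒ x_{Kora} = 38 − (1/3)x_{Nadir}.
Similarly x_{Nadir} = 35.5 − (1/3)x_{Kora}.
Plugging x_{Nadir} into Kora's best response: x_{Kora} = 38 − (1/3)(35.5 − (1/3)x_{Kora}) ⇒ (8/9)x_{Kora} = 157/6, so x_{Kora} = 29.4375.
Then x_{Nadir} = 35.5 − (1/3)·29.4375 = 25.6875.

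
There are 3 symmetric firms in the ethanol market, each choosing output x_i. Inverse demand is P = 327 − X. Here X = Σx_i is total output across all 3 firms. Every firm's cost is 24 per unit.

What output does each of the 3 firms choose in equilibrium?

75.75

A representative firm's profit is π_i = x_i(327 − X) − 24x_i, with X = x_i + Σ_{j≠i} x_j.
First-order condition: 303 − 2x_i − Σ_{j≠i} x_j = 0.
With identical firms, set every x_j = x: then 303 − 2x − 2x = 0, i.e. x = 303/4 = 75.75.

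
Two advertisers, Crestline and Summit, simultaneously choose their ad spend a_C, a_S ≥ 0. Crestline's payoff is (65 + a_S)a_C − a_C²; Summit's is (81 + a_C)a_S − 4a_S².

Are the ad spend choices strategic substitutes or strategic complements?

strategic complements

Expanding Crestline's payoff: 65a_C + a_Sa_C − a_C².
∂π/∂a_C = 65 + a_S − 2a_C = 0, so a_C = 32.5 + 0.5a_S.
The best-response slope da_C/da_S = 0.5 > 0: the reaction function is upward-sloping, so the choices are strategic complements.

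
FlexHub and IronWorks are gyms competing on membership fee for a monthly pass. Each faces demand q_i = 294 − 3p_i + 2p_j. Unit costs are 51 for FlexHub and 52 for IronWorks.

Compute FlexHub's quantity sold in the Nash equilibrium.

182.8125

FlexHub's profit: π = (p_{FlexHub} − 51)(294 − 3p_{FlexHub} + 2p_{IronWorks}).
∂π/∂p_{FlexHub} = 447 − 6p_{FlexHub} + 2p_{IronWorks} = 0 ⇒ p_{FlexHub} = 74.5 + (1/3)p_{IronWorks}.
Similarly p_{IronWorks} = 75 + (1/3)p_{FlexHub}.
Plugging p_{IronWorks} into FlexHub's best response: p_{FlexHub} = 74.5 + (1/3)(75 + (1/3)p_{FlexHub}) ⇒ (8/9)p_{FlexHub} = 99.5, so p_{FlexHub} = 111.9375.
Then p_{IronWorks} = 75 + (1/3)·111.9375 = 112.3125.
q_{FlexHub} = 294 − 3·111.9375 + 2·112.3125 = 182.8125.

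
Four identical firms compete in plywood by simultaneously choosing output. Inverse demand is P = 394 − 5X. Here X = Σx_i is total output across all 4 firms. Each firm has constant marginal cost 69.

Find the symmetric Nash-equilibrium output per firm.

A representative firm's profit is π_i = x_i(394 − 5X) − 69x_i, with X = x_i + Σ_{j≠i} x_j.
First-order condition: 325 − 10x_i − 5Σ_{j≠i} x_j = 0.
Imposing symmetry (x_j = x for all j) turns Σ_{j≠i} x_j into 3x, so 325 = 25x and x = 13.

13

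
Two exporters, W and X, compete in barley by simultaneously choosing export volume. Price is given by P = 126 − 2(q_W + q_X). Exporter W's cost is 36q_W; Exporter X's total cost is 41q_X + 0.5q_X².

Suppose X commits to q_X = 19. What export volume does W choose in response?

Exporter W's profit: π = q_W(126 − 2(q_W + q_X)) − 36q_W.
∂π/∂q_W = 90 − 4q_W − 2q_X = 0, so q_W = 22.5 − 0.5q_X.
At q_X = 19: q_W = 22.5 − 0.5·19 = 13.

13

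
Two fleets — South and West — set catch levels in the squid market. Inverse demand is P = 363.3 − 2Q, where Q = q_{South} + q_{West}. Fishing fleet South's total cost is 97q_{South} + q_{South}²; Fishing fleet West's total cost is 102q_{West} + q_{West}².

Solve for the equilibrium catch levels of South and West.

Fishing fleet South's profit: π = q_{South}(363.3 − 2(q_{South} + q_{West})) − 97q_{South} − q_{South}².
∂π/∂q_{South} = 266.3 − 6q_{South} − 2q_{West} = 0, so q_{South} = 2663/60 − (1/3)q_{West}.
By the same steps for West: q_{West} = 43.55 − (1/3)q_{South}.
Substituting the second reaction function into the first: q_{South} = 2663/60 − (1/3)(43.55 − (1/3)q_{South}), which gives (8/9)q_{South} = 448/15 ⇒ q_{South} = 33.6.
Then q_{West} = 43.55 − (1/3)·33.6 = 32.35.

33.6, 32.35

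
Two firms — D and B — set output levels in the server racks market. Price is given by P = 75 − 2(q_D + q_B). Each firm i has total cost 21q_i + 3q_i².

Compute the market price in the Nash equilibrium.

57

Firm D's profit: π = q_D(75 − 2(q_D + q_B)) − 21q_D − 3q_D².
∂π/∂q_D = 54 − 10q_D − 2q_B = 0, so q_D = 5.4 − 0.2q_B.
By symmetry q_B = q_D; substituting into the reaction function, 1.2q_D = 5.4 and q_D = 4.5.
Equilibrium price: P = 75 − 2·9 = 57.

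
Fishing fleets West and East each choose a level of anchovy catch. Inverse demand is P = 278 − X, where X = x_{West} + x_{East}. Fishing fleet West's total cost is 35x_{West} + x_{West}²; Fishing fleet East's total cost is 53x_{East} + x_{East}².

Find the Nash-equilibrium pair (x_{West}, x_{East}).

Fishing fleet West's profit: π = x_{West}(278 − (x_{West} + x_{East})) − 35x_{West} − x_{West}².
∂π/∂x_{West} = 243 − 4x_{West} − x_{East} = 0, so x_{West} = 60.75 − 0.25x_{East}.
By the same steps for East: x_{East} = 56.25 − 0.25x_{West}.
Plugging x_{East} into West's best response: x_{West} = 60.75 − 0.25(56.25 − 0.25x_{West}) ⇒ 0.9375x_{West} = 46.6875, so x_{West} = 49.8.
Then x_{East} = 56.25 − 0.25·49.8 = 43.8.

49.8, 43.8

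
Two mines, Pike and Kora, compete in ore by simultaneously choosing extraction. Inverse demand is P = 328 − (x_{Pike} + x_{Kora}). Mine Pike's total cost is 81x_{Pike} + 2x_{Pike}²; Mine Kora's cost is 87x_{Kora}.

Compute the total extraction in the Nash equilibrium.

Mine Pike's profit: π = x_{Pike}(328 − (x_{Pike} + x_{Kora})) − 81x_{Pike} − 2x_{Pike}².
∂π/∂x_{Pike} = 247 − 6x_{Pike} − x_{Kora} = 0, so x_{Pike} = 247/6 − (1/6)x_{Kora}.
For Kora: ∂π/∂x_{Kora} = 241 − 2x_{Kora} − x_{Pike} = 0 ⇒ x_{Kora} = 120.5 − 0.5x_{Pike}.
Solving the two reaction functions simultaneously: (1 − (−1/6)(−0.5))x_{Pike} = 247/6 − (1/6)·120.5, so (11/12)x_{Pike} = 253/12 and x_{Pike} = 23.
Then x_{Kora} = 120.5 − 0.5·23 = 109.
Total extraction: 23 + 109 = 132.

132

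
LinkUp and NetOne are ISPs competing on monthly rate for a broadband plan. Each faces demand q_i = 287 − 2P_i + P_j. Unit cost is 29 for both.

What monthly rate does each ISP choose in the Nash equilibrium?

LinkUp's profit: π = (P_{LinkUp} − 29)(287 − 2P_{LinkUp} + P_{NetOne}).
∂π/∂P_{LinkUp} = 345 − 4P_{LinkUp} + P_{NetOne} = 0 ⇒ P_{LinkUp} = 86.25 + 0.25P_{NetOne}.
Setting P_{LinkUp} = P_{NetOne} in the reaction function: P_{LinkUp} = 86.25 + 0.25P_{LinkUp}, so P_{LinkUp} = 86.25 / 0.75 = 115.

115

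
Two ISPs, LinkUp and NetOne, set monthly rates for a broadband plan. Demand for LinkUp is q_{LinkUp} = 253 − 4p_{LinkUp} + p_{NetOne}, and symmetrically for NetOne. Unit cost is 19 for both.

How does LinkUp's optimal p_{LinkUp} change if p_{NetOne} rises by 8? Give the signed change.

1

LinkUp's profit: π = (p_{LinkUp} − 19)(253 − 4p_{LinkUp} + p_{NetOne}).
∂π/∂p_{LinkUp} = 329 − 8p_{LinkUp} + p_{NetOne} = 0 ⇒ p_{LinkUp} = 41.125 + 0.125p_{NetOne}.
The reaction-function slope is 0.125, so an 8-unit rise in p_{NetOne} moves p_{LinkUp} by 0.125 × 8 = 1. LinkUp's best response rises — the actions are strategic complements.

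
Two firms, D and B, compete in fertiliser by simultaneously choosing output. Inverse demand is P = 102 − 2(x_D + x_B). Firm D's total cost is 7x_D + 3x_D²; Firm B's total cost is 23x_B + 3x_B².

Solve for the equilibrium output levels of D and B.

Firm D's profit: π = x_D(102 − 2(x_D + x_B)) − 7x_D − 3x_D².
∂π/∂x_D = 95 − 10x_D − 2x_B = 0, so x_D = 9.5 − 0.2x_B.
By the same steps for B: x_B = 7.9 − 0.2x_D.
Substituting the second reaction function into the first: x_D = 9.5 − 0.2(7.9 − 0.2x_D), which gives 0.96x_D = 7.92 ⇒ x_D = 8.25.
Then x_B = 7.9 − 0.2·8.25 = 6.25.

8.25, 6.25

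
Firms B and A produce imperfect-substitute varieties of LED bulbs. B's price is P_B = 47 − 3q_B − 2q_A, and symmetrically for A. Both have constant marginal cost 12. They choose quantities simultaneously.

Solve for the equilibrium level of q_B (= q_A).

Firm B's profit: π = q_B(47 − 3q_B − 2q_A) − 12q_B.
∂π/∂q_B = 35 − 6q_B − 2q_A = 0 ⇒ q_B = 35/6 − (1/3)q_A.
By symmetry q_A = q_B; substituting into the reaction function, (4/3)q_B = 35/6 and q_B = 4.375.

4.375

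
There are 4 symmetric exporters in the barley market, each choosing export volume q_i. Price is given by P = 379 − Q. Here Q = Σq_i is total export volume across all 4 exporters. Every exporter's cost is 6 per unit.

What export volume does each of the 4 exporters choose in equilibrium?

74.6

A representative exporter's profit is π_i = q_i(379 − Q) − 6q_i, with Q = q_i + Σ_{j≠i} q_j.
First-order condition: 373 − 2q_i − Σ_{j≠i} q_j = 0.
In a symmetric equilibrium every exporter chooses the same q, so Σ_{j≠i} q_j = 3q. The condition becomes 373 − 5q = 0, giving q = 373/5 = 74.6.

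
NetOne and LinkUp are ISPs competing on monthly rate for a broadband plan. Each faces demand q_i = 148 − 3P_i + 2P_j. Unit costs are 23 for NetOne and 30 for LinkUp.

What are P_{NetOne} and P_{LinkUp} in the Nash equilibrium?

55.5625, 58.1875

NetOne's profit: π = (P_{NetOne} − 23)(148 − 3P_{NetOne} + 2P_{LinkUp}).
∂π/∂P_{NetOne} = 217 − 6P_{NetOne} + 2P_{LinkUp} = 0 ⇒ P_{NetOne} = 217/6 + (1/3)P_{LinkUp}.
Similarly P_{LinkUp} = 119/3 + (1/3)P_{NetOne}.
Solving the two reaction functions simultaneously: (1 − (1/3)(1/3))P_{NetOne} = 217/6 + (1/3)·(119/3), so (8/9)P_{NetOne} = 889/18 and P_{NetOne} = 55.5625.
Then P_{LinkUp} = 119/3 + (1/3)·55.5625 = 58.1875.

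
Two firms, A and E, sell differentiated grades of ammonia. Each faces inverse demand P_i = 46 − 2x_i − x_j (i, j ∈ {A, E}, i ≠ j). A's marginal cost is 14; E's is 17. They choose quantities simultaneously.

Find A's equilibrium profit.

Firm A's profit: π = x_A(46 − 2x_A − x_E) − 14x_A.
∂π/∂x_A = 32 − 4x_A − x_E = 0 ⇒ x_A = 8 − 0.25x_E.
Similarly x_E = 7.25 − 0.25x_A.
Substituting the second reaction function into the first: x_A = 8 − 0.25(7.25 − 0.25x_A), which gives 0.9375x_A = 6.1875 ⇒ x_A = 6.6.
Then x_E = 7.25 − 0.25·6.6 = 5.6.
P_A = 46 − 2·6.6 − 5.6 = 27.2.
Profit = (27.2 − 14)·6.6 = 87.12.

87.12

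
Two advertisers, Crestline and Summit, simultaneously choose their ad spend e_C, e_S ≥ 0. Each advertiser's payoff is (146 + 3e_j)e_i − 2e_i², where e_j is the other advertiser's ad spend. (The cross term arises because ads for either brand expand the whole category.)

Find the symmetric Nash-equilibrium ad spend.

Crestline's payoff is (146 + 3e_S)e_C − 2e_C².
∂π/∂e_C = 146 + 3e_S − 4e_C = 0, so e_C = 36.5 + 0.75e_S.
Setting e_C = e_S in the reaction function: e_C = 36.5 + 0.75e_C, so e_C = 36.5 / 0.25 = 146.

146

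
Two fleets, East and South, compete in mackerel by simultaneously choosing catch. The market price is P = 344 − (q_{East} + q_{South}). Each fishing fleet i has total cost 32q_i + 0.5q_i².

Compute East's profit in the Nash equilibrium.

9126

Fishing fleet East's profit: π = q_{East}(344 − (q_{East} + q_{South})) − 32q_{East} − 0.5q_{East}².
∂π/∂q_{East} = 312 − 3q_{East} − q_{South} = 0, so q_{East} = 104 − (1/3)q_{South}.
By symmetry q_{South} = q_{East}; substituting into the reaction function, (4/3)q_{East} = 104 and q_{East} = 78.
Price P = 344 − 156 = 188.
East's profit: (188 − 32)·78 − 0.5(78)² = 9126.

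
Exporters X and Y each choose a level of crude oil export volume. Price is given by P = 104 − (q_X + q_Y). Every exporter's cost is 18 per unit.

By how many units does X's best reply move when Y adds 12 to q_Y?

-6

Exporter X's profit: π = q_X(104 − (q_X + q_Y)) − 18q_X.
∂π/∂q_X = 86 − 2q_X − q_Y = 0, so q_X = 43 − 0.5q_Y.
The reaction-function slope is −0.5, so a 12-unit rise in q_Y moves q_X by −0.5 × 12 = −6. X's best response falls — the actions are strategic substitutes.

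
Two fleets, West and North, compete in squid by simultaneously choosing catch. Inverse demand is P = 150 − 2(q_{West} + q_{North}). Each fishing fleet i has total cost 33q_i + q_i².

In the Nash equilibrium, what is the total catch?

Fishing fleet West's profit: π = q_{West}(150 − 2(q_{West} + q_{North})) − 33q_{West} − q_{West}².
∂π/∂q_{West} = 117 − 6q_{West} − 2q_{North} = 0, so q_{West} = 19.5 − (1/3)q_{North}.
By symmetry q_{North} = q_{West}; substituting into the reaction function, (4/3)q_{West} = 19.5 and q_{West} = 14.625.
Total catch: 14.625 + 14.625 = 29.25.

29.25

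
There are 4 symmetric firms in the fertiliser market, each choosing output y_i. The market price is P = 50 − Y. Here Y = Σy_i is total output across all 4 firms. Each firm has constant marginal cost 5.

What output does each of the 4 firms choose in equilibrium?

9

A representative firm's profit is π_i = y_i(50 − Y) − 5y_i, with Y = y_i + Σ_{j≠i} y_j.
First-order condition: 45 − 2y_i − Σ_{j≠i} y_j = 0.
With identical firms, set every y_j = y: then 45 − 2y − 3y = 0, i.e. y = 45/5 = 9.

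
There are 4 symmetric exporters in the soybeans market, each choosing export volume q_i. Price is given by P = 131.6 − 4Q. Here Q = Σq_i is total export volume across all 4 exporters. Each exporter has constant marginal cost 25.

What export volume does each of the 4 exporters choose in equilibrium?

A representative exporter's profit is π_i = q_i(131.6 − 4Q) − 25q_i, with Q = q_i + Σ_{j≠i} q_j.
First-order condition: 106.6 − 8q_i − 4Σ_{j≠i} q_j = 0.
With identical exporters, set every q_j = q: then 106.6 − 8q − 12q = 0, i.e. q = 106.6/20 = 5.33.

5.33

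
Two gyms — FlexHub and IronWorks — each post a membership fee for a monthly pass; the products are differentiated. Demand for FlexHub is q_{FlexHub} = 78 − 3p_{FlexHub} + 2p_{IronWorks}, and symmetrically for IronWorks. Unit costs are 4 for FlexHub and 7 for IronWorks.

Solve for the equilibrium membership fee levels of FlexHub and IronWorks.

23.0625, 24.1875

FlexHub's profit: π = (p_{FlexHub} − 4)(78 − 3p_{FlexHub} + 2p_{IronWorks}).
∂π/∂p_{FlexHub} = 90 − 6p_{FlexHub} + 2p_{IronWorks} = 0 ⇒ p_{FlexHub} = 15 + (1/3)p_{IronWorks}.
Similarly p_{IronWorks} = 16.5 + (1/3)p_{FlexHub}.
Solving the two reaction functions simultaneously: (1 − (1/3)(1/3))p_{FlexHub} = 15 + (1/3)·16.5, so (8/9)p_{FlexHub} = 20.5 and p_{FlexHub} = 23.0625.
Then p_{IronWorks} = 16.5 + (1/3)·23.0625 = 24.1875.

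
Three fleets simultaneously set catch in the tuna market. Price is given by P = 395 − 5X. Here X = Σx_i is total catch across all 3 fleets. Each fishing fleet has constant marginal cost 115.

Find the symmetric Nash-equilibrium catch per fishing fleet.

A representative fishing fleet's profit is π_i = x_i(395 − 5X) − 115x_i, with X = x_i + Σ_{j≠i} x_j.
First-order condition: 280 − 10x_i − 5Σ_{j≠i} x_j = 0.
In a symmetric equilibrium every fishing fleet chooses the same x, so Σ_{j≠i} x_j = 2x. The condition becomes 280 − 20x = 0, giving x = 280/20 = 14.

14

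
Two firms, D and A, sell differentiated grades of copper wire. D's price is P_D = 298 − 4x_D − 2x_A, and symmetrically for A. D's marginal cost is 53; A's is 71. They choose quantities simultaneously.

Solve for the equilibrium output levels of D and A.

Firm D's profit: π = x_D(298 − 4x_D − 2x_A) − 53x_D.
∂π/∂x_D = 245 − 8x_D − 2x_A = 0 ⇒ x_D = 30.625 − 0.25x_A.
Similarly x_A = 28.375 − 0.25x_D.
Substituting the second reaction function into the first: x_D = 30.625 − 0.25(28.375 − 0.25x_D), which gives 0.9375x_D = 753/32 ⇒ x_D = 25.1.
Then x_A = 28.375 − 0.25·25.1 = 22.1.

25.1, 22.1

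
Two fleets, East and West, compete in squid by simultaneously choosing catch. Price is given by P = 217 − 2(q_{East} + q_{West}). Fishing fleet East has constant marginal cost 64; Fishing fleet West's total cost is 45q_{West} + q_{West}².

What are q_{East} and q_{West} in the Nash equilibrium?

28.7, 19.1

Fishing fleet East's profit: π = q_{East}(217 − 2(q_{East} + q_{West})) − 64q_{East}.
∂π/∂q_{East} = 153 − 4q_{East} − 2q_{West} = 0, so q_{East} = 38.25 − 0.5q_{West}.
For West: ∂π/∂q_{West} = 172 − 6q_{West} − 2q_{East} = 0 ⇒ q_{West} = 86/3 − (1/3)q_{East}.
Solving the two reaction functions simultaneously: (1 − (−0.5)(−1/3))q_{East} = 38.25 − 0.5·(86/3), so (5/6)q_{East} = 287/12 and q_{East} = 28.7.
Then q_{West} = 86/3 − (1/3)·28.7 = 19.1.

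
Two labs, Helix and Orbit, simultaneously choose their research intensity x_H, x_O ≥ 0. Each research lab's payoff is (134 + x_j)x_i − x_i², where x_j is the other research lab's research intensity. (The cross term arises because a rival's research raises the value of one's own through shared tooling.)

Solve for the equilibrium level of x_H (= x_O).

Helix's payoff is (134 + x_O)x_H − x_H².
∂π/∂x_H = 134 + x_O − 2x_H = 0, so x_H = 67 + 0.5x_O.
By symmetry x_O = x_H; substituting into the reaction function, 0.5x_H = 67 and x_H = 134.

134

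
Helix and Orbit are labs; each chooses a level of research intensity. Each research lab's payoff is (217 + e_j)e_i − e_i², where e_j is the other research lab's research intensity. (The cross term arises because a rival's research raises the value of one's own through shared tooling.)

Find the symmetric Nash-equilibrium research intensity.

217

Helix's payoff is (217 + e_O)e_H − e_H².
∂π/∂e_H = 217 + e_O − 2e_H = 0, so e_H = 108.5 + 0.5e_O.
Setting e_H = e_O in the reaction function: e_H = 108.5 + 0.5e_H, so e_H = 108.5 / 0.5 = 217.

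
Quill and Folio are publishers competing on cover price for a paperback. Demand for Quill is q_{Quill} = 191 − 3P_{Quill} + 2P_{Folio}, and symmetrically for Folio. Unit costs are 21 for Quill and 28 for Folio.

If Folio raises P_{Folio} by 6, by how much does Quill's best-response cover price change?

Quill's profit: π = (P_{Quill} − 21)(191 − 3P_{Quill} + 2P_{Folio}).
∂π/∂P_{Quill} = 254 − 6P_{Quill} + 2P_{Folio} = 0 ⇒ P_{Quill} = 127/3 + (1/3)P_{Folio}.
The reaction-function slope is 1/3, so a 6-unit rise in P_{Folio} moves P_{Quill} by 1/3 × 6 = 2. Quill's best response rises — the actions are strategic complements.

2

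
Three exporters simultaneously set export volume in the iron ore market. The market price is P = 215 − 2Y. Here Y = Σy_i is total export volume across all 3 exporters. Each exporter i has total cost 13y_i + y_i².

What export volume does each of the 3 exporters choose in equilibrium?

A representative exporter's profit is π_i = y_i(215 − 2Y) − 13y_i − y_i², with Y = y_i + Σ_{j≠i} y_j.
First-order condition: 202 − 6y_i − 2Σ_{j≠i} y_j = 0.
With identical exporters, set every y_j = y: then 202 − 6y − 4y = 0, i.e. y = 202/10 = 20.2.

20.2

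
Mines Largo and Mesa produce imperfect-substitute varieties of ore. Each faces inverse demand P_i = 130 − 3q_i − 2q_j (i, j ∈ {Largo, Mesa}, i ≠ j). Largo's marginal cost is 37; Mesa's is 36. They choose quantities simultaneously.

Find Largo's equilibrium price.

Mine Largo's profit: π = q_{Largo}(130 − 3q_{Largo} − 2q_{Mesa}) − 37q_{Largo}.
∂π/∂q_{Largo} = 93 − 6q_{Largo} − 2q_{Mesa} = 0 ⇒ q_{Largo} = 15.5 − (1/3)q_{Mesa}.
Similarly q_{Mesa} = 47/3 − (1/3)q_{Largo}.
Solving the two reaction functions simultaneously: (1 − (−1/3)(−1/3))q_{Largo} = 15.5 − (1/3)·(47/3), so (8/9)q_{Largo} = 185/18 and q_{Largo} = 11.5625.
Then q_{Mesa} = 47/3 − (1/3)·11.5625 = 11.8125.
P_{Largo} = 130 − 3·11.5625 − 2·11.8125 = 71.6875.

71.6875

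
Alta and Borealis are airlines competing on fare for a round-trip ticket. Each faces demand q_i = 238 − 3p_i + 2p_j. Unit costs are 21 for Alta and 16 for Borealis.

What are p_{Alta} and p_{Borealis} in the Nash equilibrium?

74.3125, 72.4375

Alta's profit: π = (p_{Alta} − 21)(238 − 3p_{Alta} + 2p_{Borealis}).
∂π/∂p_{Alta} = 301 − 6p_{Alta} + 2p_{Borealis} = 0 ⇒ p_{Alta} = 301/6 + (1/3)p_{Borealis}.
Similarly p_{Borealis} = 143/3 + (1/3)p_{Alta}.
Substituting the second reaction function into the first: p_{Alta} = 301/6 + (1/3)(143/3 + (1/3)p_{Alta}), which gives (8/9)p_{Alta} = 1189/18 ⇒ p_{Alta} = 74.3125.
Then p_{Borealis} = 143/3 + (1/3)·74.3125 = 72.4375.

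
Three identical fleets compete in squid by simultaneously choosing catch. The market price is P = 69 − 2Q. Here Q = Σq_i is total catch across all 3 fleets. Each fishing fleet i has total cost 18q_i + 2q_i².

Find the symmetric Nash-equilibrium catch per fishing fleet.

A representative fishing fleet's profit is π_i = q_i(69 − 2Q) − 18q_i − 2q_i², with Q = q_i + Σ_{j≠i} q_j.
First-order condition: 51 − 8q_i − 2Σ_{j≠i} q_j = 0.
With identical fishing fleets, set every q_j = q: then 51 − 8q − 4q = 0, i.e. q = 51/12 = 4.25.

4.25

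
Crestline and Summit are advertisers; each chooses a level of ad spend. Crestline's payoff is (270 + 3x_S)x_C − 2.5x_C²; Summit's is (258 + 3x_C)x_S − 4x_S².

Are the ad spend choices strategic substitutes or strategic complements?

Expanding Crestline's payoff: 270x_C + 3x_Sx_C − 2.5x_C².
∂π/∂x_C = 270 + 3x_S − 5x_C = 0, so x_C = 54 + 0.6x_S.
The best-response slope dx_C/dx_S = 0.6 > 0: the reaction function is upward-sloping, so the choices are strategic complements.

strategic complements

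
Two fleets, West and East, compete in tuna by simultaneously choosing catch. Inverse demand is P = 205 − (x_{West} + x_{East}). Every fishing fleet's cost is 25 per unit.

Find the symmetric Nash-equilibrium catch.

60

Fishing fleet West's profit: π = x_{West}(205 − (x_{West} + x_{East})) − 25x_{West}.
∂π/∂x_{West} = 180 − 2x_{West} − x_{East} = 0, so x_{West} = 90 − 0.5x_{East}.
The game is symmetric, so in equilibrium x_{East} = x_{West}: the reaction function gives 1.5x_{West} = 90, hence x_{West} = 60.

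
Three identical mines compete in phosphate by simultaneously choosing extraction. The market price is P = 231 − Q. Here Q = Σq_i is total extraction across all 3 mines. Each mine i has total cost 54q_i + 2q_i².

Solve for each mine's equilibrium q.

22.125

A representative mine's profit is π_i = q_i(231 − Q) − 54q_i − 2q_i², with Q = q_i + Σ_{j≠i} q_j.
First-order condition: 177 − 6q_i − Σ_{j≠i} q_j = 0.
In a symmetric equilibrium every mine chooses the same q, so Σ_{j≠i} q_j = 2q. The condition becomes 177 − 8q = 0, giving q = 177/8 = 22.125.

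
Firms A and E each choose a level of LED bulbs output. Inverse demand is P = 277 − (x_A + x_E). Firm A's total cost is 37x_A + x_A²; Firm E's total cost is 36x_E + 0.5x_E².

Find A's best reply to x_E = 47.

48.25

Firm A's profit: π = x_A(277 − (x_A + x_E)) − 37x_A − x_A².
∂π/∂x_A = 240 − 4x_A − x_E = 0, so x_A = 60 − 0.25x_E.
At x_E = 47: x_A = 60 − 0.25·47 = 48.25.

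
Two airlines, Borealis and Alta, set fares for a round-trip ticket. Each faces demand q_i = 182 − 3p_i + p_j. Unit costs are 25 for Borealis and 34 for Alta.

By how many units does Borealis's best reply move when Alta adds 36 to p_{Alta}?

Borealis's profit: π = (p_{Borealis} − 25)(182 − 3p_{Borealis} + p_{Alta}).
∂π/∂p_{Borealis} = 257 − 6p_{Borealis} + p_{Alta} = 0 ⇒ p_{Borealis} = 257/6 + (1/6)p_{Alta}.
The reaction-function slope is 1/6, so a 36-unit rise in p_{Alta} moves p_{Borealis} by 1/6 × 36 = 6. Borealis's best response rises — the actions are strategic complements.

6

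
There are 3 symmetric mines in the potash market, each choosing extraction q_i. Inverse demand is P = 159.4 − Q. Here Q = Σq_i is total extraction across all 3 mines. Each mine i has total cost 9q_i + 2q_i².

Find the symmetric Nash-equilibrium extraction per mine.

18.8

A representative mine's profit is π_i = q_i(159.4 − Q) − 9q_i − 2q_i², with Q = q_i + Σ_{j≠i} q_j.
First-order condition: 150.4 − 6q_i − Σ_{j≠i} q_j = 0.
With identical mines, set every q_j = q: then 150.4 − 6q − 2q = 0, i.e. q = 150.4/8 = 18.8.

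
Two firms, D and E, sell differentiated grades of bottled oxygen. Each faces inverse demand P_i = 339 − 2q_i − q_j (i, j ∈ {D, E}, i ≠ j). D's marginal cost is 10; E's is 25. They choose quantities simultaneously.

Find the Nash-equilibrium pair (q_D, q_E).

Firm D's profit: π = q_D(339 − 2q_D − q_E) − 10q_D.
∂π/∂q_D = 329 − 4q_D − q_E = 0 ⇒ q_D = 82.25 − 0.25q_E.
Similarly q_E = 78.5 − 0.25q_D.
Plugging q_E into D's best response: q_D = 82.25 − 0.25(78.5 − 0.25q_D) ⇒ 0.9375q_D = 62.625, so q_D = 66.8.
Then q_E = 78.5 − 0.25·66.8 = 61.8.

66.8, 61.8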